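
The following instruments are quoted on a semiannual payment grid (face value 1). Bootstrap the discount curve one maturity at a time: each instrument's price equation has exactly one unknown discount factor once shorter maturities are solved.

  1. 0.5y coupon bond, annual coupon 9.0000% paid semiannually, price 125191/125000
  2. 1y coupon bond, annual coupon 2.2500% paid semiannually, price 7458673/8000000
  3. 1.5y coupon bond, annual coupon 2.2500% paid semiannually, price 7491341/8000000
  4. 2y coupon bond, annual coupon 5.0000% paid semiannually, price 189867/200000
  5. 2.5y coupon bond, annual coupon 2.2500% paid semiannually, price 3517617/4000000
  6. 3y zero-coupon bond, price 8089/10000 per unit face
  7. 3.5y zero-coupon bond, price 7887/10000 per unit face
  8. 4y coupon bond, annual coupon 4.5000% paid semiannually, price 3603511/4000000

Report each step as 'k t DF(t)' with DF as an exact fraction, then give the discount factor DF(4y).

1 1/2 599/625
2 1 9113/10000
3 3/2 2263/2500
4 2 1717/2000
5 5/2 2073/2500
6 3 8089/10000
7 7/2 7887/10000
8 4 7477/10000
DF(4y) = 7477/10000 ≈ 0.747700

step 1 [0.5y] bond c/2=9/200: DF=(125191/125000 − 9/200·(0))/(1+9/200) = 599/625 ≈ 0.958400
step 2 [1y] bond c/2=9/800: DF=(7458673/8000000 − 9/800·(0.958400))/(1+9/800) = 9113/10000 ≈ 0.911300
step 3 [1.5y] bond c/2=9/800: DF=(7491341/8000000 − 9/800·(0.958400+0.911300))/(1+9/800) = 2263/2500 ≈ 0.905200
step 4 [2y] bond c/2=1/40: DF=(189867/200000 − 1/40·(0.958400+0.911300+0.905200))/(1+1/40) = 1717/2000 ≈ 0.858500
step 5 [2.5y] bond c/2=9/800: DF=(3517617/4000000 − 9/800·(0.958400+0.911300+0.905200+0.858500))/(1+9/800) = 2073/2500 ≈ 0.829200
step 6 [3y] zero: DF = P = 8089/10000 ≈ 0.808900
step 7 [3.5y] zero: DF = P = 7887/10000 ≈ 0.788700
step 8 [4y] bond c/2=9/400: DF=(3603511/4000000 − 9/400·(0.958400+0.911300+0.905200+0.858500+0.829200+0.808900+0.788700))/(1+9/400) = 7477/10000 ≈ 0.747700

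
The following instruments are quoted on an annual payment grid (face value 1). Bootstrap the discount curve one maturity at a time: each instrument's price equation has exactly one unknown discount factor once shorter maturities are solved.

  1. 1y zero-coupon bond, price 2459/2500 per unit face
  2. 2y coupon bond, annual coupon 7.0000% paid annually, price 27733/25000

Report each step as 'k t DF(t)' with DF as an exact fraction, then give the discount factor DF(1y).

step 1 [1y] zero: DF = P = 2459/2500 ≈ 0.983600
step 2 [2y] bond c/1=7/100: DF=(27733/25000 − 7/100·(0.983600))/(1+7/100) = 2431/2500 ≈ 0.972400

1 1 2459/2500
2 2 2431/2500
DF(1y) = 2459/2500 ≈ 0.983600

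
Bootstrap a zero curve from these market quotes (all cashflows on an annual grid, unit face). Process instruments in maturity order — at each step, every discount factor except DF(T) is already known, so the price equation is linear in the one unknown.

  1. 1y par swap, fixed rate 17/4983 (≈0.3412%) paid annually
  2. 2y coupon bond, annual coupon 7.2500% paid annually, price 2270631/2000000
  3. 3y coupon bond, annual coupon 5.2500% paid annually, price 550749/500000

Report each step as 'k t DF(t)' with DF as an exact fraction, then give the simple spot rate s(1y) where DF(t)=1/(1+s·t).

step 1 [1y] swap r/1=17/4983: DF=(1 − 17/4983·(0))/(1+17/4983) = 4983/5000 ≈ 0.996600
step 2 [2y] bond c/1=29/400: DF=(2270631/2000000 − 29/400·(0.996600))/(1+29/400) = 1239/1250 ≈ 0.991200
step 3 [3y] bond c/1=21/400: DF=(550749/500000 − 21/400·(0.996600+0.991200))/(1+21/400) = 4737/5000 ≈ 0.947400

1 1 4983/5000
2 2 1239/1250
3 3 4737/5000
s(1y) = (1/(4983/5000) − 1)/(1) = 17/4983 ≈ 0.3412%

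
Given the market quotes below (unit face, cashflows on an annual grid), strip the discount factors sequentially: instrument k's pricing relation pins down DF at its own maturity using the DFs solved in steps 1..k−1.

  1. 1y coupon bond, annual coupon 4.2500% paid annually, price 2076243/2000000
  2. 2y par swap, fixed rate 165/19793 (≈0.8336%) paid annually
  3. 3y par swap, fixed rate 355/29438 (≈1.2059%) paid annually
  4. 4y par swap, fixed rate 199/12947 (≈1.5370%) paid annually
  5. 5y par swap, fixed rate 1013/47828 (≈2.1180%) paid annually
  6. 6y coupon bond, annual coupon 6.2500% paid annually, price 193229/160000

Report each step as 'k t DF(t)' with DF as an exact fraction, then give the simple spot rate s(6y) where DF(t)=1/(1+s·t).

1 1 4979/5000
2 2 1967/2000
3 3 1929/2000
4 4 9403/10000
5 5 8987/10000
6 6 8553/10000
s(6y) = (1/(8553/10000) − 1)/(6) = 1447/51318 ≈ 2.8197%

step 1 [1y] bond c/1=17/400: DF=(2076243/2000000 − 17/400·(0))/(1+17/400) = 4979/5000 ≈ 0.995800
step 2 [2y] swap r/1=165/19793: DF=(1 − 165/19793·(0.995800))/(1+165/19793) = 1967/2000 ≈ 0.983500
step 3 [3y] swap r/1=355/29438: DF=(1 − 355/29438·(0.995800+0.983500))/(1+355/29438) = 1929/2000 ≈ 0.964500
step 4 [4y] swap r/1=199/12947: DF=(1 − 199/12947·(0.995800+0.983500+0.964500))/(1+199/12947) = 9403/10000 ≈ 0.940300
step 5 [5y] swap r/1=1013/47828: DF=(1 − 1013/47828·(0.995800+0.983500+0.964500+0.940300))/(1+1013/47828) = 8987/10000 ≈ 0.898700
step 6 [6y] bond c/1=1/16: DF=(193229/160000 − 1/16·(0.995800+0.983500+0.964500+0.940300+0.898700))/(1+1/16) = 8553/10000 ≈ 0.855300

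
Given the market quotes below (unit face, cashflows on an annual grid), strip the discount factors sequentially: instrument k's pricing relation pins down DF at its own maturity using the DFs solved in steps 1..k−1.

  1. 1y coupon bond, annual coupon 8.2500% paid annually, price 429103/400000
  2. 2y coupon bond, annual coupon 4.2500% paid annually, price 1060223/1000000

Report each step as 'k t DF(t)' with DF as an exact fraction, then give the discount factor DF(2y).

1 1 991/1000
2 2 4883/5000
DF(2y) = 4883/5000 ≈ 0.976600

step 1 [1y] bond c/1=33/400: DF=(429103/400000 − 33/400·(0))/(1+33/400) = 991/1000 ≈ 0.991000
step 2 [2y] bond c/1=17/400: DF=(1060223/1000000 − 17/400·(0.991000))/(1+17/400) = 4883/5000 ≈ 0.976600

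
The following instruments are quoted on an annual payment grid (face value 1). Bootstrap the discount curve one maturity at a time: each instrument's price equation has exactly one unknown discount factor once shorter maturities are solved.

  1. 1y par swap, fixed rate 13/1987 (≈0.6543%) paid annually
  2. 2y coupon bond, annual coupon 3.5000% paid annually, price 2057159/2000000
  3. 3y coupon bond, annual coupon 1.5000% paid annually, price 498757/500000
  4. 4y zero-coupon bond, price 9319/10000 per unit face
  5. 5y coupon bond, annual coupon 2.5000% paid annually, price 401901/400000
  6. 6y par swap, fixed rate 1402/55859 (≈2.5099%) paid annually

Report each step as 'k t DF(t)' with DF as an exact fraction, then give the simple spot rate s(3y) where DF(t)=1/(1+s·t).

1 1 1987/2000
2 2 4801/5000
3 3 9539/10000
4 4 9319/10000
5 5 4433/5000
6 6 4299/5000
s(3y) = (1/(9539/10000) − 1)/(3) = 461/28617 ≈ 1.6109%

step 1 [1y] swap r/1=13/1987: DF=(1 − 13/1987·(0))/(1+13/1987) = 1987/2000 ≈ 0.993500
step 2 [2y] bond c/1=7/200: DF=(2057159/2000000 − 7/200·(0.993500))/(1+7/200) = 4801/5000 ≈ 0.960200
step 3 [3y] bond c/1=3/200: DF=(498757/500000 − 3/200·(0.993500+0.960200))/(1+3/200) = 9539/10000 ≈ 0.953900
step 4 [4y] zero: DF = P = 9319/10000 ≈ 0.931900
step 5 [5y] bond c/1=1/40: DF=(401901/400000 − 1/40·(0.993500+0.960200+0.953900+0.931900))/(1+1/40) = 4433/5000 ≈ 0.886600
step 6 [6y] swap r/1=1402/55859: DF=(1 − 1402/55859·(0.993500+0.960200+0.953900+0.931900+0.886600))/(1+1402/55859) = 4299/5000 ≈ 0.859800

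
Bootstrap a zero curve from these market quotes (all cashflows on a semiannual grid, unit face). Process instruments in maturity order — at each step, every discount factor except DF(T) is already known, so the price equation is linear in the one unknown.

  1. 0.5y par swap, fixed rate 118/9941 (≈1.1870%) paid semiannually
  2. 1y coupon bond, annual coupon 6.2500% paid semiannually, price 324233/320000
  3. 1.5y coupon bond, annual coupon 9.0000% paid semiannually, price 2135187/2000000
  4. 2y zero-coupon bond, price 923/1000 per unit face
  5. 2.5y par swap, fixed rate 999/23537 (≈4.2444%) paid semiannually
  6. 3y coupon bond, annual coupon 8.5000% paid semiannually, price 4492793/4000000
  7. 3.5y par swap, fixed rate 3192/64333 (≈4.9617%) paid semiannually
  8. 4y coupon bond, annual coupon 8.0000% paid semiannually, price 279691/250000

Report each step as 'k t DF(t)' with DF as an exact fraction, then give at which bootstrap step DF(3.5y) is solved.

1 1/2 9941/10000
2 1 2381/2500
3 3/2 4689/5000
4 2 923/1000
5 5/2 9001/10000
6 3 1771/2000
7 7/2 2101/2500
8 4 8283/10000
DF(3.5y) is solved at step 7

step 1 [0.5y] swap r/2=59/9941: DF=(1 − 59/9941·(0))/(1+59/9941) = 9941/10000 ≈ 0.994100
step 2 [1y] bond c/2=1/32: DF=(324233/320000 − 1/32·(0.994100))/(1+1/32) = 2381/2500 ≈ 0.952400
step 3 [1.5y] bond c/2=9/200: DF=(2135187/2000000 − 9/200·(0.994100+0.952400))/(1+9/200) = 4689/5000 ≈ 0.937800
step 4 [2y] zero: DF = P = 923/1000 ≈ 0.923000
step 5 [2.5y] swap r/2=999/47074: DF=(1 − 999/47074·(0.994100+0.952400+0.937800+0.923000))/(1+999/47074) = 9001/10000 ≈ 0.900100
step 6 [3y] bond c/2=17/400: DF=(4492793/4000000 − 17/400·(0.994100+0.952400+0.937800+0.923000+0.900100))/(1+17/400) = 1771/2000 ≈ 0.885500
step 7 [3.5y] swap r/2=1596/64333: DF=(1 − 1596/64333·(0.994100+0.952400+0.937800+0.923000+0.900100+0.885500))/(1+1596/64333) = 2101/2500 ≈ 0.840400
step 8 [4y] bond c/2=1/25: DF=(279691/250000 − 1/25·(0.994100+0.952400+0.937800+0.923000+0.900100+0.885500+0.840400))/(1+1/25) = 8283/10000 ≈ 0.828300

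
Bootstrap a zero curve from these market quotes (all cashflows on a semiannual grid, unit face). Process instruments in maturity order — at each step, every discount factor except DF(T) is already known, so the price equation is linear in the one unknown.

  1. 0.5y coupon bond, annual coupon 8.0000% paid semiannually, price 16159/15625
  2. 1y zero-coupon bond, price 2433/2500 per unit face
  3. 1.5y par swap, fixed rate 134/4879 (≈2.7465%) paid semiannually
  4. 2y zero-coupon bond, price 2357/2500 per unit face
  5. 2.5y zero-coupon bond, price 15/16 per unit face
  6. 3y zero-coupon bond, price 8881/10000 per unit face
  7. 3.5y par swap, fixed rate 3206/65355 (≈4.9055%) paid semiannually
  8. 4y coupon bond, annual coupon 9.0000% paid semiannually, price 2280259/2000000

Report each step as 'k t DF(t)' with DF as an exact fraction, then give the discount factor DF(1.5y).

1 1/2 1243/1250
2 1 2433/2500
3 3/2 4799/5000
4 2 2357/2500
5 5/2 15/16
6 3 8881/10000
7 7/2 8397/10000
8 4 506/625
DF(1.5y) = 4799/5000 ≈ 0.959800

step 1 [0.5y] bond c/2=1/25: DF=(16159/15625 − 1/25·(0))/(1+1/25) = 1243/1250 ≈ 0.994400
step 2 [1y] zero: DF = P = 2433/2500 ≈ 0.973200
step 3 [1.5y] swap r/2=67/4879: DF=(1 − 67/4879·(0.994400+0.973200))/(1+67/4879) = 4799/5000 ≈ 0.959800
step 4 [2y] zero: DF = P = 2357/2500 ≈ 0.942800
step 5 [2.5y] zero: DF = P = 15/16 ≈ 0.937500
step 6 [3y] zero: DF = P = 8881/10000 ≈ 0.888100
step 7 [3.5y] swap r/2=1603/65355: DF=(1 − 1603/65355·(0.994400+0.973200+0.959800+0.942800+0.937500+0.888100))/(1+1603/65355) = 8397/10000 ≈ 0.839700
step 8 [4y] bond c/2=9/200: DF=(2280259/2000000 − 9/200·(0.994400+0.973200+0.959800+0.942800+0.937500+0.888100+0.839700))/(1+9/200) = 506/625 ≈ 0.809600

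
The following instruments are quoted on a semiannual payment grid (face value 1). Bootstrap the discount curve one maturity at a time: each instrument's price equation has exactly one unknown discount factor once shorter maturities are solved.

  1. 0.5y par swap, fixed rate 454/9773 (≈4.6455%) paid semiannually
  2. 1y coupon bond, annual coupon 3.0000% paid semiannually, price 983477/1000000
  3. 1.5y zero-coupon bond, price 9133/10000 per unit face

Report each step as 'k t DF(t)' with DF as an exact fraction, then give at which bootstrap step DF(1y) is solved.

step 1 [0.5y] swap r/2=227/9773: DF=(1 − 227/9773·(0))/(1+227/9773) = 9773/10000 ≈ 0.977300
step 2 [1y] bond c/2=3/200: DF=(983477/1000000 − 3/200·(0.977300))/(1+3/200) = 1909/2000 ≈ 0.954500
step 3 [1.5y] zero: DF = P = 9133/10000 ≈ 0.913300

1 1/2 9773/10000
2 1 1909/2000
3 3/2 9133/10000
DF(1y) is solved at step 2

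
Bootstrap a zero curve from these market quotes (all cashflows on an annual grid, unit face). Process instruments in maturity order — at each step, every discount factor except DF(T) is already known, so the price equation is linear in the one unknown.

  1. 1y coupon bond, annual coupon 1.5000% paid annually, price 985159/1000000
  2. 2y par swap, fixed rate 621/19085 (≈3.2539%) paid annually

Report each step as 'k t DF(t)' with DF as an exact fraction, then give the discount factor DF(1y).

step 1 [1y] bond c/1=3/200: DF=(985159/1000000 − 3/200·(0))/(1+3/200) = 4853/5000 ≈ 0.970600
step 2 [2y] swap r/1=621/19085: DF=(1 − 621/19085·(0.970600))/(1+621/19085) = 9379/10000 ≈ 0.937900

1 1 4853/5000
2 2 9379/10000
DF(1y) = 4853/5000 ≈ 0.970600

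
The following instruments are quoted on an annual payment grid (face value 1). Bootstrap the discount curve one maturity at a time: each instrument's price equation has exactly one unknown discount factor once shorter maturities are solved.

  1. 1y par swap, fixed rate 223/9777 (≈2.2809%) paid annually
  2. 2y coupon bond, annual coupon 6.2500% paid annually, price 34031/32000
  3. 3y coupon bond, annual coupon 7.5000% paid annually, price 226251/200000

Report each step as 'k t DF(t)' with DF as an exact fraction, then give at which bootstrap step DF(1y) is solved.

step 1 [1y] swap r/1=223/9777: DF=(1 − 223/9777·(0))/(1+223/9777) = 9777/10000 ≈ 0.977700
step 2 [2y] bond c/1=1/16: DF=(34031/32000 − 1/16·(0.977700))/(1+1/16) = 4717/5000 ≈ 0.943400
step 3 [3y] bond c/1=3/40: DF=(226251/200000 − 3/40·(0.977700+0.943400))/(1+3/40) = 9183/10000 ≈ 0.918300

1 1 9777/10000
2 2 4717/5000
3 3 9183/10000
DF(1y) is solved at step 1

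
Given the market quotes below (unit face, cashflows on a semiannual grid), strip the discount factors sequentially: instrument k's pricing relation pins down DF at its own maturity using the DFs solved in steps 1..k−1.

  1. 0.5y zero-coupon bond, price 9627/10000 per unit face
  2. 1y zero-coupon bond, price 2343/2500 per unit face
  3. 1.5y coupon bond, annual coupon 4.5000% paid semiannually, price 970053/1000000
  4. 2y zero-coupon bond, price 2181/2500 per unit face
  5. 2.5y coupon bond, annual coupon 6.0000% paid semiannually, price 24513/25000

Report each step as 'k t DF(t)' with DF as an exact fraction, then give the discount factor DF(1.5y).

step 1 [0.5y] zero: DF = P = 9627/10000 ≈ 0.962700
step 2 [1y] zero: DF = P = 2343/2500 ≈ 0.937200
step 3 [1.5y] bond c/2=9/400: DF=(970053/1000000 − 9/400·(0.962700+0.937200))/(1+9/400) = 9069/10000 ≈ 0.906900
step 4 [2y] zero: DF = P = 2181/2500 ≈ 0.872400
step 5 [2.5y] bond c/2=3/100: DF=(24513/25000 − 3/100·(0.962700+0.937200+0.906900+0.872400))/(1+3/100) = 528/625 ≈ 0.844800

1 1/2 9627/10000
2 1 2343/2500
3 3/2 9069/10000
4 2 2181/2500
5 5/2 528/625
DF(1.5y) = 9069/10000 ≈ 0.906900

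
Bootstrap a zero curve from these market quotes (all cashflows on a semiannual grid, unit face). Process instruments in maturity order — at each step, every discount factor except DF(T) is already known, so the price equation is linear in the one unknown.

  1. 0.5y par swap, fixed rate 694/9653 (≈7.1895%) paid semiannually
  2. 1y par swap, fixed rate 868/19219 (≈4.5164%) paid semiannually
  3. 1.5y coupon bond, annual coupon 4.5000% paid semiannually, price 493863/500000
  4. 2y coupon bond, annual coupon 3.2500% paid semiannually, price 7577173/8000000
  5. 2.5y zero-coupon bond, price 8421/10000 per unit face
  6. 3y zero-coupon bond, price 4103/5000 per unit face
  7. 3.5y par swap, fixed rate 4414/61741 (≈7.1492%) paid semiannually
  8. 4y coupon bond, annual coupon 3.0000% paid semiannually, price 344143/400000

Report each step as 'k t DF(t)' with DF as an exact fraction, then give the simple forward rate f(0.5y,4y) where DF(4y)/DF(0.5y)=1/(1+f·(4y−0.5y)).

1 1/2 9653/10000
2 1 4783/5000
3 3/2 9237/10000
4 2 1773/2000
5 5/2 8421/10000
6 3 4103/5000
7 7/2 7793/10000
8 4 1891/2500
f(0.5y,4y) = ((9653/10000)/(1891/2500) − 1)/(7/2) = 2089/26474 ≈ 7.8908%

step 1 [0.5y] swap r/2=347/9653: DF=(1 − 347/9653·(0))/(1+347/9653) = 9653/10000 ≈ 0.965300
step 2 [1y] swap r/2=434/19219: DF=(1 − 434/19219·(0.965300))/(1+434/19219) = 4783/5000 ≈ 0.956600
step 3 [1.5y] bond c/2=9/400: DF=(493863/500000 − 9/400·(0.965300+0.956600))/(1+9/400) = 9237/10000 ≈ 0.923700
step 4 [2y] bond c/2=13/800: DF=(7577173/8000000 − 13/800·(0.965300+0.956600+0.923700))/(1+13/800) = 1773/2000 ≈ 0.886500
step 5 [2.5y] zero: DF = P = 8421/10000 ≈ 0.842100
step 6 [3y] zero: DF = P = 4103/5000 ≈ 0.820600
step 7 [3.5y] swap r/2=2207/61741: DF=(1 − 2207/61741·(0.965300+0.956600+0.923700+0.886500+0.842100+0.820600))/(1+2207/61741) = 7793/10000 ≈ 0.779300
step 8 [4y] bond c/2=3/200: DF=(344143/400000 − 3/200·(0.965300+0.956600+0.923700+0.886500+0.842100+0.820600+0.779300))/(1+3/200) = 1891/2500 ≈ 0.756400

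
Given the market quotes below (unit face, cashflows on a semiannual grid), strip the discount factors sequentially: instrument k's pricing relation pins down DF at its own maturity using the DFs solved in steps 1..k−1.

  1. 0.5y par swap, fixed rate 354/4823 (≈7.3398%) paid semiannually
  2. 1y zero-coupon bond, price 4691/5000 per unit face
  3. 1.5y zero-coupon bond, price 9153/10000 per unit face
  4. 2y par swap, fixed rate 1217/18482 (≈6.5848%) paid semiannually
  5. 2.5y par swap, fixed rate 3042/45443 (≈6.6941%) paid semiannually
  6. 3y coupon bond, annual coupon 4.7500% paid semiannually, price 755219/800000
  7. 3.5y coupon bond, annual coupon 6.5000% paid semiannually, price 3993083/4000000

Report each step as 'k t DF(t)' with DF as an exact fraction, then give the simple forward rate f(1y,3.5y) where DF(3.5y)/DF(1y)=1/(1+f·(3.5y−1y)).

1 1/2 4823/5000
2 1 4691/5000
3 3/2 9153/10000
4 2 8783/10000
5 5/2 8479/10000
6 3 8167/10000
7 7/2 7981/10000
f(1y,3.5y) = ((4691/5000)/(7981/10000) − 1)/(5/2) = 2802/39905 ≈ 7.0217%

step 1 [0.5y] swap r/2=177/4823: DF=(1 − 177/4823·(0))/(1+177/4823) = 4823/5000 ≈ 0.964600
step 2 [1y] zero: DF = P = 4691/5000 ≈ 0.938200
step 3 [1.5y] zero: DF = P = 9153/10000 ≈ 0.915300
step 4 [2y] swap r/2=1217/36964: DF=(1 − 1217/36964·(0.964600+0.938200+0.915300))/(1+1217/36964) = 8783/10000 ≈ 0.878300
step 5 [2.5y] swap r/2=1521/45443: DF=(1 − 1521/45443·(0.964600+0.938200+0.915300+0.878300))/(1+1521/45443) = 8479/10000 ≈ 0.847900
step 6 [3y] bond c/2=19/800: DF=(755219/800000 − 19/800·(0.964600+0.938200+0.915300+0.878300+0.847900))/(1+19/800) = 8167/10000 ≈ 0.816700
step 7 [3.5y] bond c/2=13/400: DF=(3993083/4000000 − 13/400·(0.964600+0.938200+0.915300+0.878300+0.847900+0.816700))/(1+13/400) = 7981/10000 ≈ 0.798100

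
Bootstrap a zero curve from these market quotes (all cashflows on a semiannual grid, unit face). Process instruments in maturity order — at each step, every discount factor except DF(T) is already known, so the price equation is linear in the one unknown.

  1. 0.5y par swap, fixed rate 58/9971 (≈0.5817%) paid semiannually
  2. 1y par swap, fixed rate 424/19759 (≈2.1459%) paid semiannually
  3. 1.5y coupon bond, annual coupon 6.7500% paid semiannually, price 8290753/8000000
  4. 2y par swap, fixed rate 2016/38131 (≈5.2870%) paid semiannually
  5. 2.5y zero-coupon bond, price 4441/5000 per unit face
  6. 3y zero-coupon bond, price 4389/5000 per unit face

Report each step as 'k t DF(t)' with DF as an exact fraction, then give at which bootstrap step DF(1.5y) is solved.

1 1/2 9971/10000
2 1 2447/2500
3 3/2 469/500
4 2 562/625
5 5/2 4441/5000
6 3 4389/5000
DF(1.5y) is solved at step 3

step 1 [0.5y] swap r/2=29/9971: DF=(1 − 29/9971·(0))/(1+29/9971) = 9971/10000 ≈ 0.997100
step 2 [1y] swap r/2=212/19759: DF=(1 − 212/19759·(0.997100))/(1+212/19759) = 2447/2500 ≈ 0.978800
step 3 [1.5y] bond c/2=27/800: DF=(8290753/8000000 − 27/800·(0.997100+0.978800))/(1+27/800) = 469/500 ≈ 0.938000
step 4 [2y] swap r/2=1008/38131: DF=(1 − 1008/38131·(0.997100+0.978800+0.938000))/(1+1008/38131) = 562/625 ≈ 0.899200
step 5 [2.5y] zero: DF = P = 4441/5000 ≈ 0.888200
step 6 [3y] zero: DF = P = 4389/5000 ≈ 0.877800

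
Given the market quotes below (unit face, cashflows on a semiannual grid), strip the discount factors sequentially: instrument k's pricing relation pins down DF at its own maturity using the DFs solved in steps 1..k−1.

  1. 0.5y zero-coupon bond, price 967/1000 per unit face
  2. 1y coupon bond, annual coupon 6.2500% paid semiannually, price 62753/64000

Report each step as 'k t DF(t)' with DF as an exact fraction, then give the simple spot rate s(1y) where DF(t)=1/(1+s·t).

1 1/2 967/1000
2 1 1843/2000
s(1y) = (1/(1843/2000) − 1)/(1) = 157/1843 ≈ 8.5187%

step 1 [0.5y] zero: DF = P = 967/1000 ≈ 0.967000
step 2 [1y] bond c/2=1/32: DF=(62753/64000 − 1/32·(0.967000))/(1+1/32) = 1843/2000 ≈ 0.921500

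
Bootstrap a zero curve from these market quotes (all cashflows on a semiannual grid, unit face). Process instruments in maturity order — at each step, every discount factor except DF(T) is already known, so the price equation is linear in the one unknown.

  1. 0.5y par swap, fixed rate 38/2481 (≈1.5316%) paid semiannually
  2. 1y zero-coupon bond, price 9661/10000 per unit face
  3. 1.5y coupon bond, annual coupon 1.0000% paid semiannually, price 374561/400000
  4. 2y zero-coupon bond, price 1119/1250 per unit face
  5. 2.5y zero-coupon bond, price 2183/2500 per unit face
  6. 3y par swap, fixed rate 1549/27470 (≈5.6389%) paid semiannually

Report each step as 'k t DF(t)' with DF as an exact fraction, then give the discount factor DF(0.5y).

1 1/2 2481/2500
2 1 9661/10000
3 3/2 461/500
4 2 1119/1250
5 5/2 2183/2500
6 3 8451/10000
DF(0.5y) = 2481/2500 ≈ 0.992400

step 1 [0.5y] swap r/2=19/2481: DF=(1 − 19/2481·(0))/(1+19/2481) = 2481/2500 ≈ 0.992400
step 2 [1y] zero: DF = P = 9661/10000 ≈ 0.966100
step 3 [1.5y] bond c/2=1/200: DF=(374561/400000 − 1/200·(0.992400+0.966100))/(1+1/200) = 461/500 ≈ 0.922000
step 4 [2y] zero: DF = P = 1119/1250 ≈ 0.895200
step 5 [2.5y] zero: DF = P = 2183/2500 ≈ 0.873200
step 6 [3y] swap r/2=1549/54940: DF=(1 − 1549/54940·(0.992400+0.966100+0.922000+0.895200+0.873200))/(1+1549/54940) = 8451/10000 ≈ 0.845100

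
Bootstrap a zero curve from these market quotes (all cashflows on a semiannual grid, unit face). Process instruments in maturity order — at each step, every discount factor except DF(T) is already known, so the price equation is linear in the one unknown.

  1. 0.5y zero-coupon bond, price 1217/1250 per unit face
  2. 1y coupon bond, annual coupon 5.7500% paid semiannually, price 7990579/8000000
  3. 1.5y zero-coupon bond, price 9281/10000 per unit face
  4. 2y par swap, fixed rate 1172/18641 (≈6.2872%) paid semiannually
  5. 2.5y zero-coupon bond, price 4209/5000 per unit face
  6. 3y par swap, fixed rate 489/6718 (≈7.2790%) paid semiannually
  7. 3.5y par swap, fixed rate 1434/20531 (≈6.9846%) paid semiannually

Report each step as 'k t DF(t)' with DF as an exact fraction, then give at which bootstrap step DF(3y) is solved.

1 1/2 1217/1250
2 1 9437/10000
3 3/2 9281/10000
4 2 2207/2500
5 5/2 4209/5000
6 3 2011/2500
7 7/2 7849/10000
DF(3y) is solved at step 6

step 1 [0.5y] zero: DF = P = 1217/1250 ≈ 0.973600
step 2 [1y] bond c/2=23/800: DF=(7990579/8000000 − 23/800·(0.973600))/(1+23/800) = 9437/10000 ≈ 0.943700
step 3 [1.5y] zero: DF = P = 9281/10000 ≈ 0.928100
step 4 [2y] swap r/2=586/18641: DF=(1 − 586/18641·(0.973600+0.943700+0.928100))/(1+586/18641) = 2207/2500 ≈ 0.882800
step 5 [2.5y] zero: DF = P = 4209/5000 ≈ 0.841800
step 6 [3y] swap r/2=489/13436: DF=(1 − 489/13436·(0.973600+0.943700+0.928100+0.882800+0.841800))/(1+489/13436) = 2011/2500 ≈ 0.804400
step 7 [3.5y] swap r/2=717/20531: DF=(1 − 717/20531·(0.973600+0.943700+0.928100+0.882800+0.841800+0.804400))/(1+717/20531) = 7849/10000 ≈ 0.784900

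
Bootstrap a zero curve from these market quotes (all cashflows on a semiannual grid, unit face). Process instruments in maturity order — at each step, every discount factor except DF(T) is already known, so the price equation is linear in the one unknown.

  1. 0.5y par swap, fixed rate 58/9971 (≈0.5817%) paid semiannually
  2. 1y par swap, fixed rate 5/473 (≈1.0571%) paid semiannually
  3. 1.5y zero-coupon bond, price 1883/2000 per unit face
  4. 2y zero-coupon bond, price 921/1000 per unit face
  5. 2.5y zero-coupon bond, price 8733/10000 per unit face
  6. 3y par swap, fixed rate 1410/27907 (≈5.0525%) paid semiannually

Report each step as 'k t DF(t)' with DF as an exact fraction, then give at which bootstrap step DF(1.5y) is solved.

1 1/2 9971/10000
2 1 1979/2000
3 3/2 1883/2000
4 2 921/1000
5 5/2 8733/10000
6 3 859/1000
DF(1.5y) is solved at step 3

step 1 [0.5y] swap r/2=29/9971: DF=(1 − 29/9971·(0))/(1+29/9971) = 9971/10000 ≈ 0.997100
step 2 [1y] swap r/2=5/946: DF=(1 − 5/946·(0.997100))/(1+5/946) = 1979/2000 ≈ 0.989500
step 3 [1.5y] zero: DF = P = 1883/2000 ≈ 0.941500
step 4 [2y] zero: DF = P = 921/1000 ≈ 0.921000
step 5 [2.5y] zero: DF = P = 8733/10000 ≈ 0.873300
step 6 [3y] swap r/2=705/27907: DF=(1 − 705/27907·(0.997100+0.989500+0.941500+0.921000+0.873300))/(1+705/27907) = 859/1000 ≈ 0.859000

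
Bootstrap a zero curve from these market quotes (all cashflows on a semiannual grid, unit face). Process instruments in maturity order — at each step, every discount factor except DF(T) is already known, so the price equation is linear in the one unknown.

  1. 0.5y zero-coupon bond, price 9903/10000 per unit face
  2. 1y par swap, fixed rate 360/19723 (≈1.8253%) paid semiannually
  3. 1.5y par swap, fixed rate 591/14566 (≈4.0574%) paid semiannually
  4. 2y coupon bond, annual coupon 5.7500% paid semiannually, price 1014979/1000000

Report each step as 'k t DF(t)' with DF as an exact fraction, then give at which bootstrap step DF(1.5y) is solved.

1 1/2 9903/10000
2 1 491/500
3 3/2 9409/10000
4 2 2263/2500
DF(1.5y) is solved at step 3

step 1 [0.5y] zero: DF = P = 9903/10000 ≈ 0.990300
step 2 [1y] swap r/2=180/19723: DF=(1 − 180/19723·(0.990300))/(1+180/19723) = 491/500 ≈ 0.982000
step 3 [1.5y] swap r/2=591/29132: DF=(1 − 591/29132·(0.990300+0.982000))/(1+591/29132) = 9409/10000 ≈ 0.940900
step 4 [2y] bond c/2=23/800: DF=(1014979/1000000 − 23/800·(0.990300+0.982000+0.940900))/(1+23/800) = 2263/2500 ≈ 0.905200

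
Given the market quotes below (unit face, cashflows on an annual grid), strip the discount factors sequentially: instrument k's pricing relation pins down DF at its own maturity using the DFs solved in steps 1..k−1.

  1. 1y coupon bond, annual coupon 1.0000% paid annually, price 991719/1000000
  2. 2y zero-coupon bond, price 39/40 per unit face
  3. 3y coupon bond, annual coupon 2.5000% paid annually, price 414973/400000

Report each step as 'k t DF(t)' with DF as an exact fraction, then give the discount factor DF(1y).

step 1 [1y] bond c/1=1/100: DF=(991719/1000000 − 1/100·(0))/(1+1/100) = 9819/10000 ≈ 0.981900
step 2 [2y] zero: DF = P = 39/40 ≈ 0.975000
step 3 [3y] bond c/1=1/40: DF=(414973/400000 − 1/40·(0.981900+0.975000))/(1+1/40) = 2411/2500 ≈ 0.964400

1 1 9819/10000
2 2 39/40
3 3 2411/2500
DF(1y) = 9819/10000 ≈ 0.981900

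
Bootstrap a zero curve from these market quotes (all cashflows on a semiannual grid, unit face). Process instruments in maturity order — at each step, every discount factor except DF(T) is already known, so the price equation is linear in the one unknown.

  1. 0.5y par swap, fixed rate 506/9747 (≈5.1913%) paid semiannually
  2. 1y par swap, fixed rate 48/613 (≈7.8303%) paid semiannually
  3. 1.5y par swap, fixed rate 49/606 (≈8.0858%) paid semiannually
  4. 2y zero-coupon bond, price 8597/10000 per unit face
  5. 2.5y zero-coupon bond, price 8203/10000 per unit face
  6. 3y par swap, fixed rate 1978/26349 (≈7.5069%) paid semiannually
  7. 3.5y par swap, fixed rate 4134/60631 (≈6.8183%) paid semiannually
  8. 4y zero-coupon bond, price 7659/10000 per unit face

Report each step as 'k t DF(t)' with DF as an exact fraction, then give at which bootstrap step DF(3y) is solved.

1 1/2 9747/10000
2 1 1157/1250
3 3/2 8873/10000
4 2 8597/10000
5 5/2 8203/10000
6 3 4011/5000
7 7/2 7933/10000
8 4 7659/10000
DF(3y) is solved at step 6

step 1 [0.5y] swap r/2=253/9747: DF=(1 − 253/9747·(0))/(1+253/9747) = 9747/10000 ≈ 0.974700
step 2 [1y] swap r/2=24/613: DF=(1 − 24/613·(0.974700))/(1+24/613) = 1157/1250 ≈ 0.925600
step 3 [1.5y] swap r/2=49/1212: DF=(1 − 49/1212·(0.974700+0.925600))/(1+49/1212) = 8873/10000 ≈ 0.887300
step 4 [2y] zero: DF = P = 8597/10000 ≈ 0.859700
step 5 [2.5y] zero: DF = P = 8203/10000 ≈ 0.820300
step 6 [3y] swap r/2=989/26349: DF=(1 − 989/26349·(0.974700+0.925600+0.887300+0.859700+0.820300))/(1+989/26349) = 4011/5000 ≈ 0.802200
step 7 [3.5y] swap r/2=2067/60631: DF=(1 − 2067/60631·(0.974700+0.925600+0.887300+0.859700+0.820300+0.802200))/(1+2067/60631) = 7933/10000 ≈ 0.793300
step 8 [4y] zero: DF = P = 7659/10000 ≈ 0.765900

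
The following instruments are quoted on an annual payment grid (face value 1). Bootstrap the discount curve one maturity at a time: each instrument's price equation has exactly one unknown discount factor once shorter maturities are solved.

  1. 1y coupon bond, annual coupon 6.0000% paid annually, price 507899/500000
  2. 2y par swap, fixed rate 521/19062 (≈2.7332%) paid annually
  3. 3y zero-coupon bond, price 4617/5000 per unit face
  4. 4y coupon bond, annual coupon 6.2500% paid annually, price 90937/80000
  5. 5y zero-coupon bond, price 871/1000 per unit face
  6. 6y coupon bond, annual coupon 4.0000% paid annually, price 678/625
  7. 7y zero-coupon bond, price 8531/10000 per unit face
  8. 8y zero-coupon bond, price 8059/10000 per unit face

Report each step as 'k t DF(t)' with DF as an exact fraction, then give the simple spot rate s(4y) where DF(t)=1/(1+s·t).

1 1 9583/10000
2 2 9479/10000
3 3 4617/5000
4 4 4517/5000
5 5 871/1000
6 6 433/500
7 7 8531/10000
8 8 8059/10000
s(4y) = (1/(4517/5000) − 1)/(4) = 483/18068 ≈ 2.6732%

step 1 [1y] bond c/1=3/50: DF=(507899/500000 − 3/50·(0))/(1+3/50) = 9583/10000 ≈ 0.958300
step 2 [2y] swap r/1=521/19062: DF=(1 − 521/19062·(0.958300))/(1+521/19062) = 9479/10000 ≈ 0.947900
step 3 [3y] zero: DF = P = 4617/5000 ≈ 0.923400
step 4 [4y] bond c/1=1/16: DF=(90937/80000 − 1/16·(0.958300+0.947900+0.923400))/(1+1/16) = 4517/5000 ≈ 0.903400
step 5 [5y] zero: DF = P = 871/1000 ≈ 0.871000
step 6 [6y] bond c/1=1/25: DF=(678/625 − 1/25·(0.958300+0.947900+0.923400+0.903400+0.871000))/(1+1/25) = 433/500 ≈ 0.866000
step 7 [7y] zero: DF = P = 8531/10000 ≈ 0.853100
step 8 [8y] zero: DF = P = 8059/10000 ≈ 0.805900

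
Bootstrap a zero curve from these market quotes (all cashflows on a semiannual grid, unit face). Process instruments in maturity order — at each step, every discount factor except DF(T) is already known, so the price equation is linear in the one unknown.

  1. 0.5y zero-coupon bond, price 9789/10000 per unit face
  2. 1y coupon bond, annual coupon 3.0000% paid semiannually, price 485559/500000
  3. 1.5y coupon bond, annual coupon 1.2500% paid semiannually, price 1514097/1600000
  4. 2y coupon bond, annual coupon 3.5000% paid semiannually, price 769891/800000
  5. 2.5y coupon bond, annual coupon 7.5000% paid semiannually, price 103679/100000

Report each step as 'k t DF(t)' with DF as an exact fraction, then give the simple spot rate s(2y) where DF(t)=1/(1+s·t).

step 1 [0.5y] zero: DF = P = 9789/10000 ≈ 0.978900
step 2 [1y] bond c/2=3/200: DF=(485559/500000 − 3/200·(0.978900))/(1+3/200) = 9423/10000 ≈ 0.942300
step 3 [1.5y] bond c/2=1/160: DF=(1514097/1600000 − 1/160·(0.978900+0.942300))/(1+1/160) = 1857/2000 ≈ 0.928500
step 4 [2y] bond c/2=7/400: DF=(769891/800000 − 7/400·(0.978900+0.942300+0.928500))/(1+7/400) = 1121/1250 ≈ 0.896800
step 5 [2.5y] bond c/2=3/80: DF=(103679/100000 − 3/80·(0.978900+0.942300+0.928500+0.896800))/(1+3/80) = 8639/10000 ≈ 0.863900

1 1/2 9789/10000
2 1 9423/10000
3 3/2 1857/2000
4 2 1121/1250
5 5/2 8639/10000
s(2y) = (1/(1121/1250) − 1)/(2) = 129/2242 ≈ 5.7538%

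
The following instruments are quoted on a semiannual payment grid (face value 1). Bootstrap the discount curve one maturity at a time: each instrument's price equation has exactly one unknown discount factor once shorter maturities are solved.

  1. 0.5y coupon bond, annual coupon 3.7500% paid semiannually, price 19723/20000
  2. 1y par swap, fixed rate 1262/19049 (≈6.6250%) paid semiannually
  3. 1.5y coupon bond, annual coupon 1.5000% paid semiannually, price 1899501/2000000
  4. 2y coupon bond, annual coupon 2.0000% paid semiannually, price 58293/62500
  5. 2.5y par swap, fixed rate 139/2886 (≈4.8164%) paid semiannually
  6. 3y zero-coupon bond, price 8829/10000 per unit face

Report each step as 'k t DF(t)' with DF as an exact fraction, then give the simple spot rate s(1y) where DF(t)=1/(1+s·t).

1 1/2 121/125
2 1 9369/10000
3 3/2 1857/2000
4 2 4477/5000
5 5/2 1111/1250
6 3 8829/10000
s(1y) = (1/(9369/10000) − 1)/(1) = 631/9369 ≈ 6.7350%

step 1 [0.5y] bond c/2=3/160: DF=(19723/20000 − 3/160·(0))/(1+3/160) = 121/125 ≈ 0.968000
step 2 [1y] swap r/2=631/19049: DF=(1 − 631/19049·(0.968000))/(1+631/19049) = 9369/10000 ≈ 0.936900
step 3 [1.5y] bond c/2=3/400: DF=(1899501/2000000 − 3/400·(0.968000+0.936900))/(1+3/400) = 1857/2000 ≈ 0.928500
step 4 [2y] bond c/2=1/100: DF=(58293/62500 − 1/100·(0.968000+0.936900+0.928500))/(1+1/100) = 4477/5000 ≈ 0.895400
step 5 [2.5y] swap r/2=139/5772: DF=(1 − 139/5772·(0.968000+0.936900+0.928500+0.895400))/(1+139/5772) = 1111/1250 ≈ 0.888800
step 6 [3y] zero: DF = P = 8829/10000 ≈ 0.882900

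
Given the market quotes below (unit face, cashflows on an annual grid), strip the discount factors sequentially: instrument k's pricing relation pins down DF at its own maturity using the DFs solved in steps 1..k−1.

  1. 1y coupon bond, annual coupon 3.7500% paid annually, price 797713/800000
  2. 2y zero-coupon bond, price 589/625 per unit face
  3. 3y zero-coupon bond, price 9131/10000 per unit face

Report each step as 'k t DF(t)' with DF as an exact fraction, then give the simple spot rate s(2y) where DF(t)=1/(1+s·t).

1 1 9611/10000
2 2 589/625
3 3 9131/10000
s(2y) = (1/(589/625) − 1)/(2) = 18/589 ≈ 3.0560%

step 1 [1y] bond c/1=3/80: DF=(797713/800000 − 3/80·(0))/(1+3/80) = 9611/10000 ≈ 0.961100
step 2 [2y] zero: DF = P = 589/625 ≈ 0.942400
step 3 [3y] zero: DF = P = 9131/10000 ≈ 0.913100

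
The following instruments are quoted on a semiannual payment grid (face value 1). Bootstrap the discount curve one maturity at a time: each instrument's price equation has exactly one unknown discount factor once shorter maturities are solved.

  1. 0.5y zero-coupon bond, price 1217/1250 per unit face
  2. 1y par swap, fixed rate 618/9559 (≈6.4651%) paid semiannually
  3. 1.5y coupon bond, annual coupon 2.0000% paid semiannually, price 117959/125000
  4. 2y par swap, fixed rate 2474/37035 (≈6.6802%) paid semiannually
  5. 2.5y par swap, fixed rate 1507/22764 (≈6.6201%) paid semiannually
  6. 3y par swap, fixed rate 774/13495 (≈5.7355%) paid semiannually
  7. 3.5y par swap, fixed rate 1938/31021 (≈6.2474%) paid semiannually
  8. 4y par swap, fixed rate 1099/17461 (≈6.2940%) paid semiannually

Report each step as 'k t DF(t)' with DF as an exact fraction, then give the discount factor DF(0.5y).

step 1 [0.5y] zero: DF = P = 1217/1250 ≈ 0.973600
step 2 [1y] swap r/2=309/9559: DF=(1 − 309/9559·(0.973600))/(1+309/9559) = 4691/5000 ≈ 0.938200
step 3 [1.5y] bond c/2=1/100: DF=(117959/125000 − 1/100·(0.973600+0.938200))/(1+1/100) = 4577/5000 ≈ 0.915400
step 4 [2y] swap r/2=1237/37035: DF=(1 − 1237/37035·(0.973600+0.938200+0.915400))/(1+1237/37035) = 8763/10000 ≈ 0.876300
step 5 [2.5y] swap r/2=1507/45528: DF=(1 − 1507/45528·(0.973600+0.938200+0.915400+0.876300))/(1+1507/45528) = 8493/10000 ≈ 0.849300
step 6 [3y] swap r/2=387/13495: DF=(1 − 387/13495·(0.973600+0.938200+0.915400+0.876300+0.849300))/(1+387/13495) = 2113/2500 ≈ 0.845200
step 7 [3.5y] swap r/2=969/31021: DF=(1 − 969/31021·(0.973600+0.938200+0.915400+0.876300+0.849300+0.845200))/(1+969/31021) = 4031/5000 ≈ 0.806200
step 8 [4y] swap r/2=1099/34922: DF=(1 − 1099/34922·(0.973600+0.938200+0.915400+0.876300+0.849300+0.845200+0.806200))/(1+1099/34922) = 3901/5000 ≈ 0.780200

1 1/2 1217/1250
2 1 4691/5000
3 3/2 4577/5000
4 2 8763/10000
5 5/2 8493/10000
6 3 2113/2500
7 7/2 4031/5000
8 4 3901/5000
DF(0.5y) = 1217/1250 ≈ 0.973600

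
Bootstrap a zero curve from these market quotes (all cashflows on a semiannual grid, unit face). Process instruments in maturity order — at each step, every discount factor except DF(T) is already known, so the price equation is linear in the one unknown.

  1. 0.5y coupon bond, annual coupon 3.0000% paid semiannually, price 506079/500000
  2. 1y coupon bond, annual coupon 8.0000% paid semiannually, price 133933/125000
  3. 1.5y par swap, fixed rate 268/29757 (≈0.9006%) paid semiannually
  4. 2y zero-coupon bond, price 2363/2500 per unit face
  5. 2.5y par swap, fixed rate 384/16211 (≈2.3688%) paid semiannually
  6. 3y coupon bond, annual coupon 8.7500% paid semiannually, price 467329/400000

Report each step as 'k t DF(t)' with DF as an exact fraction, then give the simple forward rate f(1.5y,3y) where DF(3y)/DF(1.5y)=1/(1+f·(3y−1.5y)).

1 1/2 2493/2500
2 1 9919/10000
3 3/2 4933/5000
4 2 2363/2500
5 5/2 589/625
6 3 1831/2000
f(1.5y,3y) = ((4933/5000)/(1831/2000) − 1)/(3/2) = 474/9155 ≈ 5.1775%

step 1 [0.5y] bond c/2=3/200: DF=(506079/500000 − 3/200·(0))/(1+3/200) = 2493/2500 ≈ 0.997200
step 2 [1y] bond c/2=1/25: DF=(133933/125000 − 1/25·(0.997200))/(1+1/25) = 9919/10000 ≈ 0.991900
step 3 [1.5y] swap r/2=134/29757: DF=(1 − 134/29757·(0.997200+0.991900))/(1+134/29757) = 4933/5000 ≈ 0.986600
step 4 [2y] zero: DF = P = 2363/2500 ≈ 0.945200
step 5 [2.5y] swap r/2=192/16211: DF=(1 − 192/16211·(0.997200+0.991900+0.986600+0.945200))/(1+192/16211) = 589/625 ≈ 0.942400
step 6 [3y] bond c/2=7/160: DF=(467329/400000 − 7/160·(0.997200+0.991900+0.986600+0.945200+0.942400))/(1+7/160) = 1831/2000 ≈ 0.915500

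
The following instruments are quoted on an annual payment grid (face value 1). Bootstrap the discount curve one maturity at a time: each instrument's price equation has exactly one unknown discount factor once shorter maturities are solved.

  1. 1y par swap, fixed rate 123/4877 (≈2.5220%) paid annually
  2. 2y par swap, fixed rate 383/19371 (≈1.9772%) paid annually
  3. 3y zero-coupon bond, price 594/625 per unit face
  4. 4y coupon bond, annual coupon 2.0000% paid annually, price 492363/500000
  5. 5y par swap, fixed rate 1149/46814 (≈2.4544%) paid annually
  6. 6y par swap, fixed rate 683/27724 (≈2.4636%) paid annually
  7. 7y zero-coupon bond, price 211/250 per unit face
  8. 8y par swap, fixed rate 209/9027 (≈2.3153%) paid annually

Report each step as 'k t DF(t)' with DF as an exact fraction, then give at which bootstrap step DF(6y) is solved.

step 1 [1y] swap r/1=123/4877: DF=(1 − 123/4877·(0))/(1+123/4877) = 4877/5000 ≈ 0.975400
step 2 [2y] swap r/1=383/19371: DF=(1 − 383/19371·(0.975400))/(1+383/19371) = 9617/10000 ≈ 0.961700
step 3 [3y] zero: DF = P = 594/625 ≈ 0.950400
step 4 [4y] bond c/1=1/50: DF=(492363/500000 − 1/50·(0.975400+0.961700+0.950400))/(1+1/50) = 568/625 ≈ 0.908800
step 5 [5y] swap r/1=1149/46814: DF=(1 − 1149/46814·(0.975400+0.961700+0.950400+0.908800))/(1+1149/46814) = 8851/10000 ≈ 0.885100
step 6 [6y] swap r/1=683/27724: DF=(1 − 683/27724·(0.975400+0.961700+0.950400+0.908800+0.885100))/(1+683/27724) = 4317/5000 ≈ 0.863400
step 7 [7y] zero: DF = P = 211/250 ≈ 0.844000
step 8 [8y] swap r/1=209/9027: DF=(1 − 209/9027·(0.975400+0.961700+0.950400+0.908800+0.885100+0.863400+0.844000))/(1+209/9027) = 1041/1250 ≈ 0.832800

1 1 4877/5000
2 2 9617/10000
3 3 594/625
4 4 568/625
5 5 8851/10000
6 6 4317/5000
7 7 211/250
8 8 1041/1250
DF(6y) is solved at step 6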